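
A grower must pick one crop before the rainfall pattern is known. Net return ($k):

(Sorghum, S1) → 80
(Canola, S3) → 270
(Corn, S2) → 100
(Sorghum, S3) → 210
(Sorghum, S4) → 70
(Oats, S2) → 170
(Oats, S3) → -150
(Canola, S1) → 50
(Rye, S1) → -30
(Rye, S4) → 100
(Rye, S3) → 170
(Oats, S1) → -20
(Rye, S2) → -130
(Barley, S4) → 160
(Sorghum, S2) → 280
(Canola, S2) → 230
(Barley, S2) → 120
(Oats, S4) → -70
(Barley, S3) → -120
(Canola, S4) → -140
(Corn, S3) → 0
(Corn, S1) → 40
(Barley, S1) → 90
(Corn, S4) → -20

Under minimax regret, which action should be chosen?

Sorghum

Column bests: S1=90, S2=280, S3=270, S4=160.
Corn regrets: 50, 180, 270, 180 → max 270
Sorghum regrets: 10, 0, 60, 90 → max 90
Oats regrets: 110, 110, 420, 230 → max 420
Rye regrets: 120, 410, 100, 60 → max 410
Barley regrets: 0, 160, 390, 0 → max 390
Canola regrets: 40, 50, 0, 300 → max 300
Smallest max regret = 90 → Sorghum.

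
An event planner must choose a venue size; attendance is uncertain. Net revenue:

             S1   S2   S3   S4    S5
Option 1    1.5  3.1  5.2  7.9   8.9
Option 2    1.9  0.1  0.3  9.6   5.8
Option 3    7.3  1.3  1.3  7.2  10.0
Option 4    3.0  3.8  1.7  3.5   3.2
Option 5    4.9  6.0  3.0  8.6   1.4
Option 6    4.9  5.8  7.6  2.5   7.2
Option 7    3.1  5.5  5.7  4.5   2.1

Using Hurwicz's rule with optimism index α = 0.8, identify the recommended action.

Option 1: 0.8·8.9 + 0.2·1.5 = 7.42
Option 2: 0.8·9.6 + 0.2·0.1 = 7.7
Option 3: 0.8·10.0 + 0.2·1.3 = 8.26
Option 4: 0.8·3.8 + 0.2·1.7 = 3.38
Option 5: 0.8·8.6 + 0.2·1.4 = 7.16
Option 6: 0.8·7.6 + 0.2·2.5 = 6.58
Option 7: 0.8·5.7 + 0.2·2.1 = 4.98
Highest Hurwicz score = 8.26 → Option 3.

Option 3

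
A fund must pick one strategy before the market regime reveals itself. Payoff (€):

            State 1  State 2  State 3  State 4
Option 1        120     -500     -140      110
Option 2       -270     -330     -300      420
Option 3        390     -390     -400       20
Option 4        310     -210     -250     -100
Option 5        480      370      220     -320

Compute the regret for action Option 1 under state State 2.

Best payoff under State 2 is 370.
Regret = 370 − (-500) = 870.

870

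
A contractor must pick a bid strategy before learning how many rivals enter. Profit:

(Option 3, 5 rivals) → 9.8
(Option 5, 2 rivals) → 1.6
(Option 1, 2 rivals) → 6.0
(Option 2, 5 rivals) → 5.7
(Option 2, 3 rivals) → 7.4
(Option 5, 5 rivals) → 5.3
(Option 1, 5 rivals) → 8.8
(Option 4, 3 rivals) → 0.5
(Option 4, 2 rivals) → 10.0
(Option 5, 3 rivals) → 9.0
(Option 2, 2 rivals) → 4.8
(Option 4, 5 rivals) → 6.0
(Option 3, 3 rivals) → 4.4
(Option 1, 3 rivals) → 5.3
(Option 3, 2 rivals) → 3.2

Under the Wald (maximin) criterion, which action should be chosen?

Row minima: Option 1=5.3, Option 2=4.8, Option 3=3.2, Option 4=0.5, Option 5=1.6
Best worst-case = 5.3 → Option 1.

Option 1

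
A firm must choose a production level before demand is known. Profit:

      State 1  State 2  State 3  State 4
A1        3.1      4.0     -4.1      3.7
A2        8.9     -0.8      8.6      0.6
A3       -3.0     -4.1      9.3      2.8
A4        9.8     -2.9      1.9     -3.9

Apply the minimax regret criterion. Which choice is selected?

A2

Column bests: State 1=9.8, State 2=4.0, State 3=9.3, State 4=3.7.
A1 regrets: 6.7, 0.0, 13.4, 0.0 → max 13.4
A2 regrets: 0.9, 4.8, 0.7, 3.1 → max 4.8
A3 regrets: 12.8, 8.1, 0.0, 0.9 → max 12.8
A4 regrets: 0.0, 6.9, 7.4, 7.6 → max 7.6
Smallest max regret = 4.8 → A2.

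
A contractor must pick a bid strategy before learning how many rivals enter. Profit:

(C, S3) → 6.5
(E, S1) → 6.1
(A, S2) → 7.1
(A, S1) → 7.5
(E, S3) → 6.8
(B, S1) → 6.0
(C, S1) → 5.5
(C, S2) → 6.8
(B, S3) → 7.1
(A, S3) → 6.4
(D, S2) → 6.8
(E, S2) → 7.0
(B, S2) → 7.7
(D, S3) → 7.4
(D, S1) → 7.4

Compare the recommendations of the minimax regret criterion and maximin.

Column bests: S1=7.5, S2=7.7, S3=7.4.
A regrets: 0.0, 0.6, 1.0 → max 1.0
B regrets: 1.5, 0.0, 0.3 → max 1.5
C regrets: 2.0, 0.9, 0.9 → max 2.0
D regrets: 0.1, 0.9, 0.0 → max 0.9
E regrets: 1.4, 0.7, 0.6 → max 1.4
Smallest max regret = 0.9 → D.
Row minima: A=6.4, B=6.0, C=5.5, D=6.8, E=6.1
Best worst-case = 6.8 → D.

minimax regret → D; maximin → D (agree)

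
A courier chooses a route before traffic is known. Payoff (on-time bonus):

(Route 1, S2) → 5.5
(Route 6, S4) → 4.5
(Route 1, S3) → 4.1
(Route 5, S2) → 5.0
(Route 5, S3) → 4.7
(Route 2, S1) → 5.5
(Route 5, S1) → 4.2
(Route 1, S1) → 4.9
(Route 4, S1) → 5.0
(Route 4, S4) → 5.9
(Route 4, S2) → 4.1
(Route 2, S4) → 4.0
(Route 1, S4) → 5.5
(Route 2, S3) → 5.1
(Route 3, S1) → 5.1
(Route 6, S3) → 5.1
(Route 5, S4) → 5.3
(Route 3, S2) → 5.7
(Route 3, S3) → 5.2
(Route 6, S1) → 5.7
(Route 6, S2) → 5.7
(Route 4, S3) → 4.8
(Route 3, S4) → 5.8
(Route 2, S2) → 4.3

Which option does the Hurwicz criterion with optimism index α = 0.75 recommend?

Route 1: 0.75·5.5 + 0.25·4.1 = 5.15
Route 2: 0.75·5.5 + 0.25·4.0 = 5.125
Route 3: 0.75·5.8 + 0.25·5.1 = 5.625
Route 4: 0.75·5.9 + 0.25·4.1 = 5.45
Route 5: 0.75·5.3 + 0.25·4.2 = 5.025
Route 6: 0.75·5.7 + 0.25·4.5 = 5.4
Highest Hurwicz score = 5.625 → Route 3.

Route 3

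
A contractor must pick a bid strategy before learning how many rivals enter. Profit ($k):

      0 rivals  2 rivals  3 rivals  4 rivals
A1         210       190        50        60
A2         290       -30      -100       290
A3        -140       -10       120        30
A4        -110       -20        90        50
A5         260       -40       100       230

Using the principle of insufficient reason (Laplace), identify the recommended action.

Row averages: A1=127.5, A2=112.5, A3=0, A4=2.5, A5=137.5
Highest average = 137.5 → A5.

A5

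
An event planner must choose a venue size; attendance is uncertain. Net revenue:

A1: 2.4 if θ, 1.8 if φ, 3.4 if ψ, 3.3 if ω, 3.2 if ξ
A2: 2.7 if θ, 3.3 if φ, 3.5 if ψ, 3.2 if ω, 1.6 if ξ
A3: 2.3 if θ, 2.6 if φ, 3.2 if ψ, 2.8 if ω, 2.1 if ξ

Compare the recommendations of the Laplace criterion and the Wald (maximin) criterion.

laplace → A2; maximin → A3 (disagree)

Row averages: A1=2.82, A2=2.86, A3=2.6
Highest average = 2.86 → A2.
Row minima: A1=1.8, A2=1.6, A3=2.1
Best worst-case = 2.1 → A3.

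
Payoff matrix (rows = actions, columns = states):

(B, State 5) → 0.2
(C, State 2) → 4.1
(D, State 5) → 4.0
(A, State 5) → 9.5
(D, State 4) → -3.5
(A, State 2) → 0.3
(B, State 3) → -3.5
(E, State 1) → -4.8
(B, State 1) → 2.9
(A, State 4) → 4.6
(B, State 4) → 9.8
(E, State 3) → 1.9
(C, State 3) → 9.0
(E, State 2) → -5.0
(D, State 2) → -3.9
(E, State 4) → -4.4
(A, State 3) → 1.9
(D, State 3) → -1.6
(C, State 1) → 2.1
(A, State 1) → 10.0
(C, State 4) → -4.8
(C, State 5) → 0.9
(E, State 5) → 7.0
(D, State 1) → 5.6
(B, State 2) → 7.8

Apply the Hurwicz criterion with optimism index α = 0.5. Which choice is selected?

A

A: 0.5·10.0 + 0.5·0.3 = 5.15
B: 0.5·9.8 + 0.5·(-3.5) = 3.15
C: 0.5·9.0 + 0.5·(-4.8) = 2.1
D: 0.5·5.6 + 0.5·(-3.9) = 0.85
E: 0.5·7.0 + 0.5·(-5.0) = 1
Highest Hurwicz score = 5.15 → A.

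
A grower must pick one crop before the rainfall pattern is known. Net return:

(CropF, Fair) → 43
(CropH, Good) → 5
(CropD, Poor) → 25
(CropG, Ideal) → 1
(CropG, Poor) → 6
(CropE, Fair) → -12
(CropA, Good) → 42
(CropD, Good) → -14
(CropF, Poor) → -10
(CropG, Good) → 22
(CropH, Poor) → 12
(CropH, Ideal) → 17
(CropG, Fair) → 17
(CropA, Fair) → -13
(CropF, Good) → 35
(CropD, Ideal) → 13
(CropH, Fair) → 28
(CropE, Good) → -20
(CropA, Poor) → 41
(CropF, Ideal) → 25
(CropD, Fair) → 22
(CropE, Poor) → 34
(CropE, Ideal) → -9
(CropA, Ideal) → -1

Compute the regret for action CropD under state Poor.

Best payoff under Poor is 41.
Regret = 41 − 25 = 16.

16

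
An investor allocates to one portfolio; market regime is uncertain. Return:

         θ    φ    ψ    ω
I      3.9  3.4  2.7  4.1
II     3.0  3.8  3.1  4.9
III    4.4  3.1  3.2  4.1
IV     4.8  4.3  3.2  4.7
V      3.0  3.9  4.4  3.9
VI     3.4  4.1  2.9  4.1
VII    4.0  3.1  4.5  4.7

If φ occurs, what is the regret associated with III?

1.2

Best payoff under φ is 4.3.
Regret = 4.3 − 3.1 = 1.2.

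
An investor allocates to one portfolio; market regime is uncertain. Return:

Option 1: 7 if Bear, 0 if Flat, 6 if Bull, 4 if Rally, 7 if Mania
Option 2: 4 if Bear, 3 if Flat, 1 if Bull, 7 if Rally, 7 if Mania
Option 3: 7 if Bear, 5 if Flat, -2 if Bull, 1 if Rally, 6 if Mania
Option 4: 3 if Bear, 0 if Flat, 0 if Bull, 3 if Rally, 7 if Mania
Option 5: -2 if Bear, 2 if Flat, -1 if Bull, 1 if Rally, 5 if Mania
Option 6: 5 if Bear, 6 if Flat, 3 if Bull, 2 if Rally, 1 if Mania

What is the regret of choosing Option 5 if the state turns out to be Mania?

2

Best payoff under Mania is 7.
Regret = 7 − 5 = 2.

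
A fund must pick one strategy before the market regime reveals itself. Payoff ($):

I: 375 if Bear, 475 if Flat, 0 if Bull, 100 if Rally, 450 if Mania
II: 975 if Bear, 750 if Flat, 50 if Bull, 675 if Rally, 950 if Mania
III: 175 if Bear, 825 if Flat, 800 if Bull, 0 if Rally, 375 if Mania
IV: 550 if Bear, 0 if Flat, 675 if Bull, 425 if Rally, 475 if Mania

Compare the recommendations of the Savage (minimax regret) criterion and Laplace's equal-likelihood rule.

Column bests: Bear=975, Flat=825, Bull=800, Rally=675, Mania=950.
I regrets: 600, 350, 800, 575, 500 → max 800
II regrets: 0, 75, 750, 0, 0 → max 750
III regrets: 800, 0, 0, 675, 575 → max 800
IV regrets: 425, 825, 125, 250, 475 → max 825
Smallest max regret = 750 → II.
Row averages: I=280, II=680, III=435, IV=425
Highest average = 680 → II.

minimax regret → II; laplace → II (agree)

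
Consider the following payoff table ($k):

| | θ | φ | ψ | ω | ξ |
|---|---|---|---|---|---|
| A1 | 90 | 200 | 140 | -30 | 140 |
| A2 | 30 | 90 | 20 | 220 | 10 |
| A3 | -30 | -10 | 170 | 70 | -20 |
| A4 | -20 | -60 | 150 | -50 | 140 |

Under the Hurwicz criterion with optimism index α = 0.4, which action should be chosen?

A2

A1: 0.4·200 + 0.6·(-30) = 62
A2: 0.4·220 + 0.6·10 = 94
A3: 0.4·170 + 0.6·(-30) = 50
A4: 0.4·150 + 0.6·(-60) = 24
Highest Hurwicz score = 94 → A2.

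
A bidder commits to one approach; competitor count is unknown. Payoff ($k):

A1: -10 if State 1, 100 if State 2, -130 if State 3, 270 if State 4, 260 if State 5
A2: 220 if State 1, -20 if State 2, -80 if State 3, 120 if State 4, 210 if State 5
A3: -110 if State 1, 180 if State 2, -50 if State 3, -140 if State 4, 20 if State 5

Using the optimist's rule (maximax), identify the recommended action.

Row maxima: A1=270, A2=220, A3=180
Best best-case = 270 → A1.

A1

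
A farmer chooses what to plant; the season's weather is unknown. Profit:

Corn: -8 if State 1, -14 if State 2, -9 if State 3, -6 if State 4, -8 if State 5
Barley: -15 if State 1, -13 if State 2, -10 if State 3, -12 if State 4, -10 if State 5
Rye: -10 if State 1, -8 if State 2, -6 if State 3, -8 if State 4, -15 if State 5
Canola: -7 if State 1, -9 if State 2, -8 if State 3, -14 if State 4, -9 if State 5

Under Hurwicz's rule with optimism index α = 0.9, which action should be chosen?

Corn: 0.9·(-6) + 0.1·(-14) = -6.8
Barley: 0.9·(-10) + 0.1·(-15) = -10.5
Rye: 0.9·(-6) + 0.1·(-15) = -6.9
Canola: 0.9·(-7) + 0.1·(-14) = -7.7
Highest Hurwicz score = -6.8 → Corn.

Corn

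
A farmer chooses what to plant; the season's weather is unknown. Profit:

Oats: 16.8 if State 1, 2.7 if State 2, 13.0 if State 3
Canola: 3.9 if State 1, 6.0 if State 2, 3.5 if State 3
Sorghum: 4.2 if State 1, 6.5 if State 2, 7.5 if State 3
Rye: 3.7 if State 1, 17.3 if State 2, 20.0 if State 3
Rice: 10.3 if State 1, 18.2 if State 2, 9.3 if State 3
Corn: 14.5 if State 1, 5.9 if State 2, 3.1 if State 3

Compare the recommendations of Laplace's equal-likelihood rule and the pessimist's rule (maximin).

Row averages: Oats=65/6, Canola=67/15, Sorghum=91/15, Rye=41/3, Rice=12.6, Corn=47/6
Highest average = 41/3 → Rye.
Row minima: Oats=2.7, Canola=3.5, Sorghum=4.2, Rye=3.7, Rice=9.3, Corn=3.1
Best worst-case = 9.3 → Rice.

laplace → Rye; maximin → Rice (disagree)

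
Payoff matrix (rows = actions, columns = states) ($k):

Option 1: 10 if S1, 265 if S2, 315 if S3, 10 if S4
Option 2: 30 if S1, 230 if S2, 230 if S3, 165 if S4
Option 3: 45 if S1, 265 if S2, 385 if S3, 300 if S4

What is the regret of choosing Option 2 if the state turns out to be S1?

Best payoff under S1 is 45.
Regret = 45 − 30 = 15.

15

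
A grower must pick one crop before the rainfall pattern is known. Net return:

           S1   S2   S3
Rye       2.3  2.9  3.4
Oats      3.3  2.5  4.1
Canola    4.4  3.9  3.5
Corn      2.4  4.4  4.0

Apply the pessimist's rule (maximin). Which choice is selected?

Canola

Row minima: Rye=2.3, Oats=2.5, Canola=3.5, Corn=2.4
Best worst-case = 3.5 → Canola.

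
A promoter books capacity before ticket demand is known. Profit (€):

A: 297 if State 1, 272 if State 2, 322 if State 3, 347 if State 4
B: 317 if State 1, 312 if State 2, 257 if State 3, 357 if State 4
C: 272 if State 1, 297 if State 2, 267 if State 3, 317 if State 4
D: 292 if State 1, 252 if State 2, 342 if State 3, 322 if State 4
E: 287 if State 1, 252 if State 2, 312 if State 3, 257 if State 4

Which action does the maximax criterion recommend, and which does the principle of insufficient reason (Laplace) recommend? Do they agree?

Row maxima: A=347, B=357, C=317, D=342, E=312
Best best-case = 357 → B.
Row averages: A=309.5, B=310.75, C=288.25, D=302, E=277
Highest average = 310.75 → B.

maximax → B; laplace → B (agree)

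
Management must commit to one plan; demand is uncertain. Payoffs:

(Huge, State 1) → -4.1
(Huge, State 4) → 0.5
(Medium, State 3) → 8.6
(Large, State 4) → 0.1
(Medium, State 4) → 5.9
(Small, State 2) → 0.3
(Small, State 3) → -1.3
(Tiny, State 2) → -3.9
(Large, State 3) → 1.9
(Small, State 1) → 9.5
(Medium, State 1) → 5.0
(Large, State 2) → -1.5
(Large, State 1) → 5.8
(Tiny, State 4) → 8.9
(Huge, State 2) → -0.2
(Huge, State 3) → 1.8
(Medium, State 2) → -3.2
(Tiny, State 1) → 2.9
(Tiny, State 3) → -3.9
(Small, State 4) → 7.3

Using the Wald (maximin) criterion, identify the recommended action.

Small

Row minima: Tiny=-3.9, Small=-1.3, Medium=-3.2, Large=-1.5, Huge=-4.1
Best worst-case = -1.3 → Small.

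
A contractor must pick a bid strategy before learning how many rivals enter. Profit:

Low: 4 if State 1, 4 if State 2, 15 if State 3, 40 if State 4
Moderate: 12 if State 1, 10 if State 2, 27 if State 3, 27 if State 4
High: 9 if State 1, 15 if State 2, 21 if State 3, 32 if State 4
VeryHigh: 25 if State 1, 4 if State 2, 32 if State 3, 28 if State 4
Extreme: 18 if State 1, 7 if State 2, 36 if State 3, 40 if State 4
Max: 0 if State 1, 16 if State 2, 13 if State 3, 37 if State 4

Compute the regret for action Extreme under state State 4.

0

Best payoff under State 4 is 40.
Regret = 40 − 40 = 0.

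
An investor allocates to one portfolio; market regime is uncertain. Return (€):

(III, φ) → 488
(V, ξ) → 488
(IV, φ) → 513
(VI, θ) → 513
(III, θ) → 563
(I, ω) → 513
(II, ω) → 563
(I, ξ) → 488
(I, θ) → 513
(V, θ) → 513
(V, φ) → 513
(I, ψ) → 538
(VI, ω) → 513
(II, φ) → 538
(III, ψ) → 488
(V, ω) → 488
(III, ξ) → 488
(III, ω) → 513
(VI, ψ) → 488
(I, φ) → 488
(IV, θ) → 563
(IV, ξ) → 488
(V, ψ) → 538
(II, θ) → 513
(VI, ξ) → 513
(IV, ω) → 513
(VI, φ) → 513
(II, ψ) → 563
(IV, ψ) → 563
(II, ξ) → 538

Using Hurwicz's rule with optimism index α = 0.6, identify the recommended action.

I: 0.6·538 + 0.4·488 = 518
II: 0.6·563 + 0.4·513 = 543
III: 0.6·563 + 0.4·488 = 533
IV: 0.6·563 + 0.4·488 = 533
V: 0.6·538 + 0.4·488 = 518
VI: 0.6·513 + 0.4·488 = 503
Highest Hurwicz score = 543 → II.

II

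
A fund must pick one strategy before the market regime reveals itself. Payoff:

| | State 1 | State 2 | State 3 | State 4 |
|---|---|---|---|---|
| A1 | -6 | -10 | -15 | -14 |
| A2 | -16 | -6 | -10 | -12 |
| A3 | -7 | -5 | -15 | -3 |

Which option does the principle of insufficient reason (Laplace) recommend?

A3

Row averages: A1=-11.25, A2=-11, A3=-7.5
Highest average = -7.5 → A3.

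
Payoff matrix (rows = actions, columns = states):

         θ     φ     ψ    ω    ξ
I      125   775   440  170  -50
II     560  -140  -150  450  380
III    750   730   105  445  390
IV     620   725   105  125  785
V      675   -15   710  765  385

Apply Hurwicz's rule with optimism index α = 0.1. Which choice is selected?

I: 0.1·775 + 0.9·(-50) = 32.5
II: 0.1·560 + 0.9·(-150) = -79
III: 0.1·750 + 0.9·105 = 169.5
IV: 0.1·785 + 0.9·105 = 173
V: 0.1·765 + 0.9·(-15) = 63
Highest Hurwicz score = 173 → IV.

IV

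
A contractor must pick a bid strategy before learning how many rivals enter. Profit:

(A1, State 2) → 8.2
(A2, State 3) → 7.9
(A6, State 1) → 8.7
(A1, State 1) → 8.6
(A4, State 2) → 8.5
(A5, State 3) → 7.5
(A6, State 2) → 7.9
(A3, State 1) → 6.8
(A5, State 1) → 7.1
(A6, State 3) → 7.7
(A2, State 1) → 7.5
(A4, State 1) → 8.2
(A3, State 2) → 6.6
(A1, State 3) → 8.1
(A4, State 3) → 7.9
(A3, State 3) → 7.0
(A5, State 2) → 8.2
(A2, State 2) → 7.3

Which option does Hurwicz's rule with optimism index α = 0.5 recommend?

A1: 0.5·8.6 + 0.5·8.1 = 8.35
A2: 0.5·7.9 + 0.5·7.3 = 7.6
A3: 0.5·7.0 + 0.5·6.6 = 6.8
A4: 0.5·8.5 + 0.5·7.9 = 8.2
A5: 0.5·8.2 + 0.5·7.1 = 7.65
A6: 0.5·8.7 + 0.5·7.7 = 8.2
Highest Hurwicz score = 8.35 → A1.

A1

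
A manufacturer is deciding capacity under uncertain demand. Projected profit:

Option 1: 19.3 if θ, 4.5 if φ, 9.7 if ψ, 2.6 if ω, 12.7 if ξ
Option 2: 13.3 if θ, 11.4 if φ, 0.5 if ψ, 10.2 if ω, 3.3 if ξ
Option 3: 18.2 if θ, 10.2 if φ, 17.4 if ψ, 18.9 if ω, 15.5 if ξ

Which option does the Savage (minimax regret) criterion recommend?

Column bests: θ=19.3, φ=11.4, ψ=17.4, ω=18.9, ξ=15.5.
Option 1 regrets: 0.0, 6.9, 7.7, 16.3, 2.8 → max 16.3
Option 2 regrets: 6.0, 0.0, 16.9, 8.7, 12.2 → max 16.9
Option 3 regrets: 1.1, 1.2, 0.0, 0.0, 0.0 → max 1.2
Smallest max regret = 1.2 → Option 3.

Option 3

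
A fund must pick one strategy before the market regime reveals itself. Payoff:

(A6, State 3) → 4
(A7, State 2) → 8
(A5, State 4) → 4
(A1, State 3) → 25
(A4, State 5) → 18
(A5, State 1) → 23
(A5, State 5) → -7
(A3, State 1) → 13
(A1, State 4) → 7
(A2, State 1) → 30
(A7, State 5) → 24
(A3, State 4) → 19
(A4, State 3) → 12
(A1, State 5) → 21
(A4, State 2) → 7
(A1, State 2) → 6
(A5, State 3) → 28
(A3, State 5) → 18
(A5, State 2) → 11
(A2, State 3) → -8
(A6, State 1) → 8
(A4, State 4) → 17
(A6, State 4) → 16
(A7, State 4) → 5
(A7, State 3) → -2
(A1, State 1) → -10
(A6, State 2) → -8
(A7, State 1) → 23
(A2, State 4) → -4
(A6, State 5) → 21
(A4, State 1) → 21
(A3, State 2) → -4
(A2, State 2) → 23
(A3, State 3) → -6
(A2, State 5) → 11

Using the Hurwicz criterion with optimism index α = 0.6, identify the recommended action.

A1: 0.6·25 + 0.4·(-10) = 11
A2: 0.6·30 + 0.4·(-8) = 14.8
A3: 0.6·19 + 0.4·(-6) = 9
A4: 0.6·21 + 0.4·7 = 15.4
A5: 0.6·28 + 0.4·(-7) = 14
A6: 0.6·21 + 0.4·(-8) = 9.4
A7: 0.6·24 + 0.4·(-2) = 13.6
Highest Hurwicz score = 15.4 → A4.

A4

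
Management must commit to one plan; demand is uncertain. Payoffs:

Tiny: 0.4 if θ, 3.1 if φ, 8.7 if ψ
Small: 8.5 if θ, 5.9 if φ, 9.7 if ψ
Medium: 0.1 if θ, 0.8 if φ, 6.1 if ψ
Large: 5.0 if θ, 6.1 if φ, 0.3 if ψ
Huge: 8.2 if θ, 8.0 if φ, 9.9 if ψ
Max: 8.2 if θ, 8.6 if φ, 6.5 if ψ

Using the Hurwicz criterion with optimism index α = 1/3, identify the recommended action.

Tiny: 1/3·8.7 + 2/3·0.4 = 19/6
Small: 1/3·9.7 + 2/3·5.9 = 43/6
Medium: 1/3·6.1 + 2/3·0.1 = 2.1
Large: 1/3·6.1 + 2/3·0.3 = 67/30
Huge: 1/3·9.9 + 2/3·8.0 = 259/30
Max: 1/3·8.6 + 2/3·6.5 = 7.2
Highest Hurwicz score = 259/30 → Huge.

Huge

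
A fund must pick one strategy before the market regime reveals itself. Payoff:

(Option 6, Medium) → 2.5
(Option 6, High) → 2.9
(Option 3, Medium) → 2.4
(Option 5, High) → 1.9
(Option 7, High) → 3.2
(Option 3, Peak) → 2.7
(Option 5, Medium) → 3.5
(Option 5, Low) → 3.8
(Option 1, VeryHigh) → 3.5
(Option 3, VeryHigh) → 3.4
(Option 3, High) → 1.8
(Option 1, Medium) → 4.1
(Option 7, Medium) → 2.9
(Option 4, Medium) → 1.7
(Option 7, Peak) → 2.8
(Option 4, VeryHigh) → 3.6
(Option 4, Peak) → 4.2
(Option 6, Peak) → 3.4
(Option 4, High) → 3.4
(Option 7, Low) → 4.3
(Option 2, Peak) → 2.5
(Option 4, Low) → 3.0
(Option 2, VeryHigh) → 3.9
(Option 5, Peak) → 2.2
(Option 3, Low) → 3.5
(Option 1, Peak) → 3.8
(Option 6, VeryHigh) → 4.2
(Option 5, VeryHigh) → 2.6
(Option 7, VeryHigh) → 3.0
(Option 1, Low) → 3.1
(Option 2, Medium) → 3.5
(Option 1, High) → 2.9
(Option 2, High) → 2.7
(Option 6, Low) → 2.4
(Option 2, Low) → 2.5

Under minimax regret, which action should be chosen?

Column bests: Low=4.3, Medium=4.1, High=3.4, VeryHigh=4.2, Peak=4.2.
Option 1 regrets: 1.2, 0.0, 0.5, 0.7, 0.4 → max 1.2
Option 2 regrets: 1.8, 0.6, 0.7, 0.3, 1.7 → max 1.8
Option 3 regrets: 0.8, 1.7, 1.6, 0.8, 1.5 → max 1.7
Option 4 regrets: 1.3, 2.4, 0.0, 0.6, 0.0 → max 2.4
Option 5 regrets: 0.5, 0.6, 1.5, 1.6, 2.0 → max 2.0
Option 6 regrets: 1.9, 1.6, 0.5, 0.0, 0.8 → max 1.9
Option 7 regrets: 0.0, 1.2, 0.2, 1.2, 1.4 → max 1.4
Smallest max regret = 1.2 → Option 1.

Option 1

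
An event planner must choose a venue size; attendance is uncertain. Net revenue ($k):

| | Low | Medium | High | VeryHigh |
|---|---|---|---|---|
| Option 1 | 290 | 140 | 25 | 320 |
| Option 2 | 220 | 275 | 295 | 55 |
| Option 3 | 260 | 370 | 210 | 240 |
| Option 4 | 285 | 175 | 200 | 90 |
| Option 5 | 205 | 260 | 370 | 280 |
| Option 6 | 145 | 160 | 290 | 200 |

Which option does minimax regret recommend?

Column bests: Low=290, Medium=370, High=370, VeryHigh=320.
Option 1 regrets: 0, 230, 345, 0 → max 345
Option 2 regrets: 70, 95, 75, 265 → max 265
Option 3 regrets: 30, 0, 160, 80 → max 160
Option 4 regrets: 5, 195, 170, 230 → max 230
Option 5 regrets: 85, 110, 0, 40 → max 110
Option 6 regrets: 145, 210, 80, 120 → max 210
Smallest max regret = 110 → Option 5.

Option 5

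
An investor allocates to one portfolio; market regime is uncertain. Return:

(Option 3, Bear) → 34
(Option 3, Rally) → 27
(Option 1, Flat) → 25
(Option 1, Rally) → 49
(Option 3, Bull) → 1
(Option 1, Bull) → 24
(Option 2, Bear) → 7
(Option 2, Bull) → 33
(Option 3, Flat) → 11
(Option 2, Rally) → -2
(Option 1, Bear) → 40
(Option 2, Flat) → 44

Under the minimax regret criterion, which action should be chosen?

Option 1

Column bests: Bear=40, Flat=44, Bull=33, Rally=49.
Option 1 regrets: 0, 19, 9, 0 → max 19
Option 2 regrets: 33, 0, 0, 51 → max 51
Option 3 regrets: 6, 33, 32, 22 → max 33
Smallest max regret = 19 → Option 1.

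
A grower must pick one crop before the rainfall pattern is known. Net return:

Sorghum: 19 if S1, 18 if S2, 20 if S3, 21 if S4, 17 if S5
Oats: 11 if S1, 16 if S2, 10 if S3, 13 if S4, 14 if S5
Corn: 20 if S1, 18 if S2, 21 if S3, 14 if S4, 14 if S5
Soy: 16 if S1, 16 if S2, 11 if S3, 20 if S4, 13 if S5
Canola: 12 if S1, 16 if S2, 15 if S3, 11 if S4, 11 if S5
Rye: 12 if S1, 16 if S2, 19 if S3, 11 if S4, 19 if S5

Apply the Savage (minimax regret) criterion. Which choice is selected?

Column bests: S1=20, S2=18, S3=21, S4=21, S5=19.
Sorghum regrets: 1, 0, 1, 0, 2 → max 2
Oats regrets: 9, 2, 11, 8, 5 → max 11
Corn regrets: 0, 0, 0, 7, 5 → max 7
Soy regrets: 4, 2, 10, 1, 6 → max 10
Canola regrets: 8, 2, 6, 10, 8 → max 10
Rye regrets: 8, 2, 2, 10, 0 → max 10
Smallest max regret = 2 → Sorghum.

Sorghum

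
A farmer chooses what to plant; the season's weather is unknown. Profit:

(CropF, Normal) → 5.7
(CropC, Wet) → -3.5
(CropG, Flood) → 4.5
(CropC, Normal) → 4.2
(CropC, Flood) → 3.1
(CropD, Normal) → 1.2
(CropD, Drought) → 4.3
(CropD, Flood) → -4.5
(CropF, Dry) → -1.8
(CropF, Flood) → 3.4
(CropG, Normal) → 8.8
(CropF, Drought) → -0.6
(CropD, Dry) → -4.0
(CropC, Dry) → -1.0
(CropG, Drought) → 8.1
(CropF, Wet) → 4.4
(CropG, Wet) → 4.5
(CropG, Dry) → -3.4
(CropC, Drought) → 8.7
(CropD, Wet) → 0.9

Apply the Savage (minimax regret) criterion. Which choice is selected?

CropG

Column bests: Drought=8.7, Dry=-1.0, Normal=8.8, Wet=4.5, Flood=4.5.
CropF regrets: 9.3, 0.8, 3.1, 0.1, 1.1 → max 9.3
CropG regrets: 0.6, 2.4, 0.0, 0.0, 0.0 → max 2.4
CropC regrets: 0.0, 0.0, 4.6, 8.0, 1.4 → max 8.0
CropD regrets: 4.4, 3.0, 7.6, 3.6, 9.0 → max 9.0
Smallest max regret = 2.4 → CropG.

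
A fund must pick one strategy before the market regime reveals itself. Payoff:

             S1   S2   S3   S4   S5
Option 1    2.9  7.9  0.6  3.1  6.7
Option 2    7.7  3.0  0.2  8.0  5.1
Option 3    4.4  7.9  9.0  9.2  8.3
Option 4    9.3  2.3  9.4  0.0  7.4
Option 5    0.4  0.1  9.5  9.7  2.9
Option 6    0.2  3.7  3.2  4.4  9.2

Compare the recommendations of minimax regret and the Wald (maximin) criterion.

Column bests: S1=9.3, S2=7.9, S3=9.5, S4=9.7, S5=9.2.
Option 1 regrets: 6.4, 0.0, 8.9, 6.6, 2.5 → max 8.9
Option 2 regrets: 1.6, 4.9, 9.3, 1.7, 4.1 → max 9.3
Option 3 regrets: 4.9, 0.0, 0.5, 0.5, 0.9 → max 4.9
Option 4 regrets: 0.0, 5.6, 0.1, 9.7, 1.8 → max 9.7
Option 5 regrets: 8.9, 7.8, 0.0, 0.0, 6.3 → max 8.9
Option 6 regrets: 9.1, 4.2, 6.3, 5.3, 0.0 → max 9.1
Smallest max regret = 4.9 → Option 3.
Row minima: Option 1=0.6, Option 2=0.2, Option 3=4.4, Option 4=0.0, Option 5=0.1, Option 6=0.2
Best worst-case = 4.4 → Option 3.

minimax regret → Option 3; maximin → Option 3 (agree)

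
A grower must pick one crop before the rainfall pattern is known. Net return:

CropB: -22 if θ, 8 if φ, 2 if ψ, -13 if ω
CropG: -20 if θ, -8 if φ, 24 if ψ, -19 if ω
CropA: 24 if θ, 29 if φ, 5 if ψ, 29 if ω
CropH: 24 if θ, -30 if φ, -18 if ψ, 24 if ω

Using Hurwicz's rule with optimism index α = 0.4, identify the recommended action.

CropB: 0.4·8 + 0.6·(-22) = -10
CropG: 0.4·24 + 0.6·(-20) = -2.4
CropA: 0.4·29 + 0.6·5 = 14.6
CropH: 0.4·24 + 0.6·(-30) = -8.4
Highest Hurwicz score = 14.6 → CropA.

CropA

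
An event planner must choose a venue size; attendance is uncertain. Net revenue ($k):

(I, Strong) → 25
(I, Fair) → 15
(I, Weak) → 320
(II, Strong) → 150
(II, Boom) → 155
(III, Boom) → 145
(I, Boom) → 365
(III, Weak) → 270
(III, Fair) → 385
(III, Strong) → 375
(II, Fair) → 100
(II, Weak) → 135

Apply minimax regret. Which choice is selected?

III

Column bests: Weak=320, Fair=385, Strong=375, Boom=365.
I regrets: 0, 370, 350, 0 → max 370
II regrets: 185, 285, 225, 210 → max 285
III regrets: 50, 0, 0, 220 → max 220
Smallest max regret = 220 → III.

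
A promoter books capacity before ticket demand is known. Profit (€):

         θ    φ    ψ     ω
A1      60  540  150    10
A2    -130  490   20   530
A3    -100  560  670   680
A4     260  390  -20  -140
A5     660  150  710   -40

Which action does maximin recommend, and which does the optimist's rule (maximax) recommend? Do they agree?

maximin → A1; maximax → A5 (disagree)

Row minima: A1=10, A2=-130, A3=-100, A4=-140, A5=-40
Best worst-case = 10 → A1.
Row maxima: A1=540, A2=530, A3=680, A4=390, A5=710
Best best-case = 710 → A5.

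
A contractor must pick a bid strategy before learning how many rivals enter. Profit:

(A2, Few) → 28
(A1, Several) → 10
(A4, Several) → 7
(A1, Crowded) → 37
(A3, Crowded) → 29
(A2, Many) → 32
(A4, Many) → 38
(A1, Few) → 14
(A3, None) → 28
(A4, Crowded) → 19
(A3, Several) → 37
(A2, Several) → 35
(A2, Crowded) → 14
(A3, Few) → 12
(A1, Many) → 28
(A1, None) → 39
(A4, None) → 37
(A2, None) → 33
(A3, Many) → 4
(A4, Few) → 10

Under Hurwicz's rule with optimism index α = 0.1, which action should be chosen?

A1: 0.1·39 + 0.9·10 = 12.9
A2: 0.1·35 + 0.9·14 = 16.1
A3: 0.1·37 + 0.9·4 = 7.3
A4: 0.1·38 + 0.9·7 = 10.1
Highest Hurwicz score = 16.1 → A2.

A2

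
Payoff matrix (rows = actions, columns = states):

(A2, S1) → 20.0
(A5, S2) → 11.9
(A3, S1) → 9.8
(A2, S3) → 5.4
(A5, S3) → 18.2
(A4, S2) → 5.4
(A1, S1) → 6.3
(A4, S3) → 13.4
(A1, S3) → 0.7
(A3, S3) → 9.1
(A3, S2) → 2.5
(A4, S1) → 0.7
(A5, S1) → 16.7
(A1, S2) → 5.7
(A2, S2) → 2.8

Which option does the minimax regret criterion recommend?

Column bests: S1=20.0, S2=11.9, S3=18.2.
A1 regrets: 13.7, 6.2, 17.5 → max 17.5
A2 regrets: 0.0, 9.1, 12.8 → max 12.8
A3 regrets: 10.2, 9.4, 9.1 → max 10.2
A4 regrets: 19.3, 6.5, 4.8 → max 19.3
A5 regrets: 3.3, 0.0, 0.0 → max 3.3
Smallest max regret = 3.3 → A5.

A5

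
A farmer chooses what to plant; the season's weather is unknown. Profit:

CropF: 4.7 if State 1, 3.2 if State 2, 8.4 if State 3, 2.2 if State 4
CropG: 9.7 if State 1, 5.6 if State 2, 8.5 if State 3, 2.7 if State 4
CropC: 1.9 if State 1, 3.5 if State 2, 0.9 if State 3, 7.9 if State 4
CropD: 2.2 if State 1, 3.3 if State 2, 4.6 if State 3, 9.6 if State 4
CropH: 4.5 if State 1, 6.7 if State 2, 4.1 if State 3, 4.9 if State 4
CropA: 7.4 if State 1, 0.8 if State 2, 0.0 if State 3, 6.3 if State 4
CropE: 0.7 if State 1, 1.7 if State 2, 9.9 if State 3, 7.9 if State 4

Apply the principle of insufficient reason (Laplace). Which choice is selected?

CropG

Row averages: CropF=4.625, CropG=6.625, CropC=3.55, CropD=4.925, CropH=5.05, CropA=3.625, CropE=5.05
Highest average = 6.625 → CropG.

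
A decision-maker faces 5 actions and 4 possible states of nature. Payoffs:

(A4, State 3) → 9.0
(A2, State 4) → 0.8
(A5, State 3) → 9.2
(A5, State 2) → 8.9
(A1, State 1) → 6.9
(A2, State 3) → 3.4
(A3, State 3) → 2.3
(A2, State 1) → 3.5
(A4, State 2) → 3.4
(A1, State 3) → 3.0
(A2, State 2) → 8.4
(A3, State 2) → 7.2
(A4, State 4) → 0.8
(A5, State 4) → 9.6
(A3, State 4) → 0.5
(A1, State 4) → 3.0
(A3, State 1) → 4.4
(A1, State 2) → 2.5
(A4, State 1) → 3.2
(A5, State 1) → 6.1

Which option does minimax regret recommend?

Column bests: State 1=6.9, State 2=8.9, State 3=9.2, State 4=9.6.
A1 regrets: 0.0, 6.4, 6.2, 6.6 → max 6.6
A2 regrets: 3.4, 0.5, 5.8, 8.8 → max 8.8
A3 regrets: 2.5, 1.7, 6.9, 9.1 → max 9.1
A4 regrets: 3.7, 5.5, 0.2, 8.8 → max 8.8
A5 regrets: 0.8, 0.0, 0.0, 0.0 → max 0.8
Smallest max regret = 0.8 → A5.

A5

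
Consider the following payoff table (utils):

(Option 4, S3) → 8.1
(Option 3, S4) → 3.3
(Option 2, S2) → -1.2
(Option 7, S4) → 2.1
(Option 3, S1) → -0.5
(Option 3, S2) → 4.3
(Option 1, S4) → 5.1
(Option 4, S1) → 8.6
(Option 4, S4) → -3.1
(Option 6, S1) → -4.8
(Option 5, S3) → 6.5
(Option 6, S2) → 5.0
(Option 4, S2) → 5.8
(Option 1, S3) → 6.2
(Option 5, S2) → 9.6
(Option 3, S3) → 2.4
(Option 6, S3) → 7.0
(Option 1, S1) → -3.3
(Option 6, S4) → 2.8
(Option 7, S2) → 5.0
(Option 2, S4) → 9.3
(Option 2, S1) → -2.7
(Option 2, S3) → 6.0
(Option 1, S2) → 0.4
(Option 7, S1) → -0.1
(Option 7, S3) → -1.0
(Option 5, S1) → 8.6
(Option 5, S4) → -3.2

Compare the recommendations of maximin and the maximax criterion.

maximin → Option 3; maximax → Option 5 (disagree)

Row minima: Option 1=-3.3, Option 2=-2.7, Option 3=-0.5, Option 4=-3.1, Option 5=-3.2, Option 6=-4.8, Option 7=-1.0
Best worst-case = -0.5 → Option 3.
Row maxima: Option 1=6.2, Option 2=9.3, Option 3=4.3, Option 4=8.6, Option 5=9.6, Option 6=7.0, Option 7=5.0
Best best-case = 9.6 → Option 5.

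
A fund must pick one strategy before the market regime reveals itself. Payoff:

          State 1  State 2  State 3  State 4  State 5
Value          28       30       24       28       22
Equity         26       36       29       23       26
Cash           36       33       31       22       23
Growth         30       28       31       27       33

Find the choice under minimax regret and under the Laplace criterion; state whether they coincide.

minimax regret → Growth; laplace → Growth (agree)

Column bests: State 1=36, State 2=36, State 3=31, State 4=28, State 5=33.
Value regrets: 8, 6, 7, 0, 11 → max 11
Equity regrets: 10, 0, 2, 5, 7 → max 10
Cash regrets: 0, 3, 0, 6, 10 → max 10
Growth regrets: 6, 8, 0, 1, 0 → max 8
Smallest max regret = 8 → Growth.
Row averages: Value=26.4, Equity=28, Cash=29, Growth=29.8
Highest average = 29.8 → Growth.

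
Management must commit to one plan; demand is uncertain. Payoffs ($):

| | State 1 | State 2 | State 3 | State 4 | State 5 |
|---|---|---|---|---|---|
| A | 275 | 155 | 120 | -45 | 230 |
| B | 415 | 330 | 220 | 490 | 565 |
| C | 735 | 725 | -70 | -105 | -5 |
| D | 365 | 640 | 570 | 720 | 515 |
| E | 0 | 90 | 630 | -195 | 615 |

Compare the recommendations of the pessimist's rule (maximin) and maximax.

maximin → D; maximax → C (disagree)

Row minima: A=-45, B=220, C=-105, D=365, E=-195
Best worst-case = 365 → D.
Row maxima: A=275, B=565, C=735, D=720, E=630
Best best-case = 735 → C.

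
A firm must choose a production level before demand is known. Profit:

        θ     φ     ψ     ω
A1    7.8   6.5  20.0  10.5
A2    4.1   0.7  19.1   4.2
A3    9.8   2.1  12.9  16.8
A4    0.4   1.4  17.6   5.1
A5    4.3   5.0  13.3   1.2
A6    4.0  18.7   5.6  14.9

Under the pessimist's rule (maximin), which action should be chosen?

Row minima: A1=6.5, A2=0.7, A3=2.1, A4=0.4, A5=1.2, A6=4.0
Best worst-case = 6.5 → A1.

A1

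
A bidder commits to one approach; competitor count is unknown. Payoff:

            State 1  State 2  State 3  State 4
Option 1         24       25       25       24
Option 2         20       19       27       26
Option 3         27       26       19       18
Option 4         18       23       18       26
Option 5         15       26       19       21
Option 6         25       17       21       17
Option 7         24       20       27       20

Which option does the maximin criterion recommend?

Row minima: Option 1=24, Option 2=19, Option 3=18, Option 4=18, Option 5=15, Option 6=17, Option 7=20
Best worst-case = 24 → Option 1.

Option 1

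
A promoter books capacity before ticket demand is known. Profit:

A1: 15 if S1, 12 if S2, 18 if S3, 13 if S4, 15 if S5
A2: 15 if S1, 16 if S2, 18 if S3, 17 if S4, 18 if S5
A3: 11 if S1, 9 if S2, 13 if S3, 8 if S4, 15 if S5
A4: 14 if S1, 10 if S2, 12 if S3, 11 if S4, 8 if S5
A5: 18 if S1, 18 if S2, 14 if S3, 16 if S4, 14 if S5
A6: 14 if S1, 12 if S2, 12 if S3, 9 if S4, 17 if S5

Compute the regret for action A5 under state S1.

0

Best payoff under S1 is 18.
Regret = 18 − 18 = 0.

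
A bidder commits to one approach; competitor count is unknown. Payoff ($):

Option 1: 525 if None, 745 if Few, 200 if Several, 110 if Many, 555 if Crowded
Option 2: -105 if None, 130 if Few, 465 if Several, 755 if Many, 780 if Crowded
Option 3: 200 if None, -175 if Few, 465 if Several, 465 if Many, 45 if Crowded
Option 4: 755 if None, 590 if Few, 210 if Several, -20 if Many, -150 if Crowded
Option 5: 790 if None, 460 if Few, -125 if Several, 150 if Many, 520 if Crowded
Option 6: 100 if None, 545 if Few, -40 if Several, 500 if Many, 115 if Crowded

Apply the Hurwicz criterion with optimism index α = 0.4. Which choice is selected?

Option 1: 0.4·745 + 0.6·110 = 364
Option 2: 0.4·780 + 0.6·(-105) = 249
Option 3: 0.4·465 + 0.6·(-175) = 81
Option 4: 0.4·755 + 0.6·(-150) = 212
Option 5: 0.4·790 + 0.6·(-125) = 241
Option 6: 0.4·545 + 0.6·(-40) = 194
Highest Hurwicz score = 364 → Option 1.

Option 1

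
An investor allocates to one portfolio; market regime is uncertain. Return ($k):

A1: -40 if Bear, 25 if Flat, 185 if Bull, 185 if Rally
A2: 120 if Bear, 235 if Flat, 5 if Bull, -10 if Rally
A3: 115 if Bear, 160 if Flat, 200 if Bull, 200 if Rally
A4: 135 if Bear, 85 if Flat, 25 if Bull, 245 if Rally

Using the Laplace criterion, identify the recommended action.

Row averages: A1=88.75, A2=87.5, A3=168.75, A4=122.5
Highest average = 168.75 → A3.

A3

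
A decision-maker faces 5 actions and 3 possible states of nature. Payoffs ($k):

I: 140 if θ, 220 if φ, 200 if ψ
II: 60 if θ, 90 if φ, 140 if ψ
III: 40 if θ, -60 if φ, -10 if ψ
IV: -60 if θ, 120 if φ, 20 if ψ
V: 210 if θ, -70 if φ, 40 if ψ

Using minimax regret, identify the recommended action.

I

Column bests: θ=210, φ=220, ψ=200.
I regrets: 70, 0, 0 → max 70
II regrets: 150, 130, 60 → max 150
III regrets: 170, 280, 210 → max 280
IV regrets: 270, 100, 180 → max 270
V regrets: 0, 290, 160 → max 290
Smallest max regret = 70 → I.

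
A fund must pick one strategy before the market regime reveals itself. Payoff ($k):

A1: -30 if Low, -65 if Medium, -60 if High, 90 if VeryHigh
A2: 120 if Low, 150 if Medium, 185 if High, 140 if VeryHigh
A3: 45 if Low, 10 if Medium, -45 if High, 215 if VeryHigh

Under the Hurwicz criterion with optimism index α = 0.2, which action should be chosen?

A1: 0.2·90 + 0.8·(-65) = -34
A2: 0.2·185 + 0.8·120 = 133
A3: 0.2·215 + 0.8·(-45) = 7
Highest Hurwicz score = 133 → A2.

A2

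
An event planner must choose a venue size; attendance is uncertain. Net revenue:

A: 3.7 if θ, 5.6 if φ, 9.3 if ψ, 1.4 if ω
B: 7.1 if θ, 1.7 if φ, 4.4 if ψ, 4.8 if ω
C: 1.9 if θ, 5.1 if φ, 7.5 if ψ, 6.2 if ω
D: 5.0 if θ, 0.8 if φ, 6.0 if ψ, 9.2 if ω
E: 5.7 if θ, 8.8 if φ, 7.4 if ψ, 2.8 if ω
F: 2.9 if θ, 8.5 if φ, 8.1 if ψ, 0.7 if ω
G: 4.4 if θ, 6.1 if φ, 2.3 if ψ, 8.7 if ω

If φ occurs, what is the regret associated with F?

Best payoff under φ is 8.8.
Regret = 8.8 − 8.5 = 0.3.

0.3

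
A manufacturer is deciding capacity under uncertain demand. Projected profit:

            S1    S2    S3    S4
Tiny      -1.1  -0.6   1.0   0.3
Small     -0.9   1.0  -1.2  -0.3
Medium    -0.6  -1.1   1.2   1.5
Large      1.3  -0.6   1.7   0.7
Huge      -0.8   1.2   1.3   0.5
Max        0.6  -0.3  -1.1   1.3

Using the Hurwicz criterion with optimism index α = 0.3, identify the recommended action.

Large

Tiny: 0.3·1.0 + 0.7·(-1.1) = -0.47
Small: 0.3·1.0 + 0.7·(-1.2) = -0.54
Medium: 0.3·1.5 + 0.7·(-1.1) = -0.32
Large: 0.3·1.7 + 0.7·(-0.6) = 0.09
Huge: 0.3·1.3 + 0.7·(-0.8) = -0.17
Max: 0.3·1.3 + 0.7·(-1.1) = -0.38
Highest Hurwicz score = 0.09 → Large.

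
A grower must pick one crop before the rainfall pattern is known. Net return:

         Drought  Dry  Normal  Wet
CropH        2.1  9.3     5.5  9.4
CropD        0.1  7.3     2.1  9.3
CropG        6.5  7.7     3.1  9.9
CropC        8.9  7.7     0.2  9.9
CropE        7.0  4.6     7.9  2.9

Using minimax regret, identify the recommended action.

Column bests: Drought=8.9, Dry=9.3, Normal=7.9, Wet=9.9.
CropH regrets: 6.8, 0.0, 2.4, 0.5 → max 6.8
CropD regrets: 8.8, 2.0, 5.8, 0.6 → max 8.8
CropG regrets: 2.4, 1.6, 4.8, 0.0 → max 4.8
CropC regrets: 0.0, 1.6, 7.7, 0.0 → max 7.7
CropE regrets: 1.9, 4.7, 0.0, 7.0 → max 7.0
Smallest max regret = 4.8 → CropG.

CropG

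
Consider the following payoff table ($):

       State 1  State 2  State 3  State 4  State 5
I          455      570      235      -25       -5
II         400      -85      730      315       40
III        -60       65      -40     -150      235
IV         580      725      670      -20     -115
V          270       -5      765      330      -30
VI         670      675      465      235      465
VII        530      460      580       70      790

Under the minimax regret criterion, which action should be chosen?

VII

Column bests: State 1=670, State 2=725, State 3=765, State 4=330, State 5=790.
I regrets: 215, 155, 530, 355, 795 → max 795
II regrets: 270, 810, 35, 15, 750 → max 810
III regrets: 730, 660, 805, 480, 555 → max 805
IV regrets: 90, 0, 95, 350, 905 → max 905
V regrets: 400, 730, 0, 0, 820 → max 820
VI regrets: 0, 50, 300, 95, 325 → max 325
VII regrets: 140, 265, 185, 260, 0 → max 265
Smallest max regret = 265 → VII.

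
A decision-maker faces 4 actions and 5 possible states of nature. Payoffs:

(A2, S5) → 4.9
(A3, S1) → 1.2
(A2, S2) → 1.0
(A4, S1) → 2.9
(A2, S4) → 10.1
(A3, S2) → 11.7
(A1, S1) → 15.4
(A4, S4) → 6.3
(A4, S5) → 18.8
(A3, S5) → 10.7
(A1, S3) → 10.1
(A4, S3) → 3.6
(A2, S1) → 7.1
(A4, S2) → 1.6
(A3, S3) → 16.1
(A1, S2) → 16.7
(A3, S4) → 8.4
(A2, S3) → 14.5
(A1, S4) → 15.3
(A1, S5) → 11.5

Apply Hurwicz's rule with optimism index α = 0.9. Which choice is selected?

A1: 0.9·16.7 + 0.1·10.1 = 16.04
A2: 0.9·14.5 + 0.1·1.0 = 13.15
A3: 0.9·16.1 + 0.1·1.2 = 14.61
A4: 0.9·18.8 + 0.1·1.6 = 17.08
Highest Hurwicz score = 17.08 → A4.

A4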